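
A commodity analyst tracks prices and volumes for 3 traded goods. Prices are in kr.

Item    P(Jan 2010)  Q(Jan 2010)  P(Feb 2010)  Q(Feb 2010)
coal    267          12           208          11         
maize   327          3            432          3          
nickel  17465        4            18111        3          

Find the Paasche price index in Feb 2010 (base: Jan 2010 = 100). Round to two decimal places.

102.85

Paasche price index uses current-period quantities as weights.
ΣP(Feb 2010)·Q(Feb 2010) = 208×11 + 432×3 + 18111×3 = 2288 + 1296 + 54333 = 57917
ΣP(Jan 2010)·Q(Feb 2010) = 267×11 + 327×3 + 17465×3 = 2937 + 981 + 52395 = 56313
Index = 57917 / 56313 × 100 = 102.8484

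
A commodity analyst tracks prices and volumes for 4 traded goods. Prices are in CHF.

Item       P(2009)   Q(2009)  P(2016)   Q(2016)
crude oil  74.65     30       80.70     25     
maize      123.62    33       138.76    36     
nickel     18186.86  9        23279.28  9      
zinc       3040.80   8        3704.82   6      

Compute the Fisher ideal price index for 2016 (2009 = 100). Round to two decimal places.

126.75

Laspeyres component (base-period weights):
ΣP(2016)Q(2009) = 80.70×30 + 138.76×33 + 23279.28×9 + 3704.82×8 = 2421 + 4579.08 + 209513.52 + 29638.56 = 246152.16
ΣP(2009)Q(2009) = 74.65×30 + 123.62×33 + 18186.86×9 + 3040.80×8 = 2239.5 + 4079.46 + 163681.74 + 24326.4 = 194327.1
L = 246152.16 / 194327.1 × 100 = 126.6690
Paasche component (current-period weights):
ΣP(2016)Q(2016) = 80.70×25 + 138.76×36 + 23279.28×9 + 3704.82×6 = 2017.5 + 4995.36 + 209513.52 + 22228.92 = 238755.3
ΣP(2009)Q(2016) = 74.65×25 + 123.62×36 + 18186.86×9 + 3040.80×6 = 1866.25 + 4450.32 + 163681.74 + 18244.8 = 188243.11
P = 238755.3 / 188243.11 × 100 = 126.8335
Fisher = √(L × P) = √(126.6690 × 126.8335) = 126.7512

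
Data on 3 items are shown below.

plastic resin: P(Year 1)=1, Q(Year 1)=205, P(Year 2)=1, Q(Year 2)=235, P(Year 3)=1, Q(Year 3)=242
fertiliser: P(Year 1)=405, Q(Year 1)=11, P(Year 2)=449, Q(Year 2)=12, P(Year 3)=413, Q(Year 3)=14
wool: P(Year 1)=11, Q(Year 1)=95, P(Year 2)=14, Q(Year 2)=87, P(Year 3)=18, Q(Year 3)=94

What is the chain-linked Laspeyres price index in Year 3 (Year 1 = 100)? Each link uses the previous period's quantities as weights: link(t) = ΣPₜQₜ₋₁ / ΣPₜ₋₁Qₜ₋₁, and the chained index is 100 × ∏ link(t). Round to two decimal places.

Link Year 1→Year 2:
ΣP(Year 2)Q(Year 1) = 1×205 + 449×11 + 14×95 = 205 + 4939 + 1330 = 6474
ΣP(Year 1)Q(Year 1) = 1×205 + 405×11 + 11×95 = 205 + 4455 + 1045 = 5705
link = 6474/5705 = 1.134794
Link Year 2→Year 3:
ΣP(Year 3)Q(Year 2) = 1×235 + 413×12 + 18×87 = 235 + 4956 + 1566 = 6757
ΣP(Year 2)Q(Year 2) = 1×235 + 449×12 + 14×87 = 235 + 5388 + 1218 = 6841
link = 6757/6841 = 0.987721
Chained index = 100 × 1.134794 × 0.987721 = 112.0860

112.09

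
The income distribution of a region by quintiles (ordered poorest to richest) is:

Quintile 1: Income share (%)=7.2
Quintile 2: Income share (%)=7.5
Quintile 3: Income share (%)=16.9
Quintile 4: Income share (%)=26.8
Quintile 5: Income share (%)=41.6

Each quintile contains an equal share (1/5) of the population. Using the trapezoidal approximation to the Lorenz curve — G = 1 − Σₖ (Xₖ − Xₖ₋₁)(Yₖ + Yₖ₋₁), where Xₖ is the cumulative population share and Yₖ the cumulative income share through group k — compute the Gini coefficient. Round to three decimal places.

Cumulative income shares Yₖ: 0.0720, 0.1470, 0.3160, 0.5840, 1.0000
Σ (Xₖ−Xₖ₋₁)(Yₖ+Yₖ₋₁) = (1/5)(0.0720+0.0000) + (1/5)(0.1470+0.0720) + (1/5)(0.3160+0.1470) + (1/5)(0.5840+0.3160) + (1/5)(1.0000+0.5840)
  = 0.0144 + 0.0438 + 0.0926 + 0.1800 + 0.3168 = 0.6476
G = 1 − 0.6476 = 0.3524

0.352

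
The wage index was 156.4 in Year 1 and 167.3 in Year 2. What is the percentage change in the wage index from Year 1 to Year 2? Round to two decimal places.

6.97%

Change = (167.3 − 156.4) / 156.4 × 100
       = 10.9 / 156.4 × 100 = 6.9693%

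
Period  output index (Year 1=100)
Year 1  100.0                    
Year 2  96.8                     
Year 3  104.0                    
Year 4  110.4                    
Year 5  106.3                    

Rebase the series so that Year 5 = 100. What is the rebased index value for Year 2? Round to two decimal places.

Rebased(Year 2) = 96.8 / 106.3 × 100 = 91.0630

91.06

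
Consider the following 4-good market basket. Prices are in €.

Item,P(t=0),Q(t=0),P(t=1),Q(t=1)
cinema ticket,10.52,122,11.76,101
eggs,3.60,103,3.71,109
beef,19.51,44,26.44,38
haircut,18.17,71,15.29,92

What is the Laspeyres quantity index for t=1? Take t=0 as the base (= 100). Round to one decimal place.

101.7

Laspeyres quantity index uses base-period prices as weights.
ΣP(t=0)·Q(t=1) = 10.52×101 + 3.60×109 + 19.51×38 + 18.17×92 = 1062.52 + 392.4 + 741.38 + 1671.64 = 3867.94
ΣP(t=0)·Q(t=0) = 10.52×122 + 3.60×103 + 19.51×44 + 18.17×71 = 1283.44 + 370.8 + 858.44 + 1290.07 = 3802.75
Index = 3867.94 / 3802.75 × 100 = 101.7143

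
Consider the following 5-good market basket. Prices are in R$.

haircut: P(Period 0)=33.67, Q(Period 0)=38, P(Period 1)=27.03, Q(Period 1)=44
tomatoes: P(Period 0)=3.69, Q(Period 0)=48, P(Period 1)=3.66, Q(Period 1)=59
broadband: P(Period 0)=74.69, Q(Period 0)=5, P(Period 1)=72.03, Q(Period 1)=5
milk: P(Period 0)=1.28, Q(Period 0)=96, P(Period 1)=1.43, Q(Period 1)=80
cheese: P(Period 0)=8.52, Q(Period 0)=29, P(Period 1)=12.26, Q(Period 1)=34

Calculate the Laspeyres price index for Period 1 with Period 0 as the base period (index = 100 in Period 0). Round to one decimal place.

93.4

Laspeyres price index uses base-period quantities as weights.
ΣP(Period 1)·Q(Period 0) = 27.03×38 + 3.66×48 + 72.03×5 + 1.43×96 + 12.26×29 = 1027.14 + 175.68 + 360.15 + 137.28 + 355.54 = 2055.79
ΣP(Period 0)·Q(Period 0) = 33.67×38 + 3.69×48 + 74.69×5 + 1.28×96 + 8.52×29 = 1279.46 + 177.12 + 373.45 + 122.88 + 247.08 = 2199.99
Index = 2055.79 / 2199.99 × 100 = 93.4454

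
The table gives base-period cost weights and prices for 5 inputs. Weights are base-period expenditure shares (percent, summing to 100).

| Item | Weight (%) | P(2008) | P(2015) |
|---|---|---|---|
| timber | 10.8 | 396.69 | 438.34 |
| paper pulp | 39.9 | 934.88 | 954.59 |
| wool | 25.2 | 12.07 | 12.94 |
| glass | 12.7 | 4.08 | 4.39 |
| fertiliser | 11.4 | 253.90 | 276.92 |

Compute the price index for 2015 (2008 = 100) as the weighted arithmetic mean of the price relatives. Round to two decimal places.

timber: 10.8 × (438.34/396.69) = 10.8 × 1.104994 = 11.9339
paper pulp: 39.9 × (954.59/934.88) = 39.9 × 1.021083 = 40.7412
wool: 25.2 × (12.94/12.07) = 25.2 × 1.072080 = 27.0164
glass: 12.7 × (4.39/4.08) = 12.7 × 1.075980 = 13.6650
fertiliser: 11.4 × (276.92/253.90) = 11.4 × 1.090666 = 12.4336
Index = Σ wᵢ·(p₁ᵢ/p₀ᵢ) = 11.9339 + 40.7412 + 27.0164 + 13.6650 + 12.4336 = 105.7901

105.79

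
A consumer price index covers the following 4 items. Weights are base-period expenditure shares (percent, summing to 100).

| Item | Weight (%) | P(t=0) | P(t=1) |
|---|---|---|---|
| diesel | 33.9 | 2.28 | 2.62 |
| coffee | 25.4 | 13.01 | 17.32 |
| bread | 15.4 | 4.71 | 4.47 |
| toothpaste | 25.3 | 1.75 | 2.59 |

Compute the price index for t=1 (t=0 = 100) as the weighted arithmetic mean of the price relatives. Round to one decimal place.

diesel: 33.9 × (2.62/2.28) = 33.9 × 1.149123 = 38.9553
coffee: 25.4 × (17.32/13.01) = 25.4 × 1.331284 = 33.8146
bread: 15.4 × (4.47/4.71) = 15.4 × 0.949045 = 14.6153
toothpaste: 25.3 × (2.59/1.75) = 25.3 × 1.480000 = 37.4440
Index = Σ wᵢ·(p₁ᵢ/p₀ᵢ) = 38.9553 + 33.8146 + 14.6153 + 37.4440 = 124.8292

124.8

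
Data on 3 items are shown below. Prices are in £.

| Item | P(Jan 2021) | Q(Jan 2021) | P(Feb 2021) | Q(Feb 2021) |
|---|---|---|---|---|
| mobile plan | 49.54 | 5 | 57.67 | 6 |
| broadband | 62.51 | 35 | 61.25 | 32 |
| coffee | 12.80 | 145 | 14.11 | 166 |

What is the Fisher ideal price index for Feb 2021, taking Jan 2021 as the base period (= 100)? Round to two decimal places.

104.73

Laspeyres component (base-period weights):
ΣP(Feb 2021)Q(Jan 2021) = 57.67×5 + 61.25×35 + 14.11×145 = 288.35 + 2143.75 + 2045.95 = 4478.05
ΣP(Jan 2021)Q(Jan 2021) = 49.54×5 + 62.51×35 + 12.80×145 = 247.7 + 2187.85 + 1856 = 4291.55
L = 4478.05 / 4291.55 × 100 = 104.3457
Paasche component (current-period weights):
ΣP(Feb 2021)Q(Feb 2021) = 57.67×6 + 61.25×32 + 14.11×166 = 346.02 + 1960 + 2342.26 = 4648.28
ΣP(Jan 2021)Q(Feb 2021) = 49.54×6 + 62.51×32 + 12.80×166 = 297.24 + 2000.32 + 2124.8 = 4422.36
P = 4648.28 / 4422.36 × 100 = 105.1086
Fisher = √(L × P) = √(104.3457 × 105.1086) = 104.7265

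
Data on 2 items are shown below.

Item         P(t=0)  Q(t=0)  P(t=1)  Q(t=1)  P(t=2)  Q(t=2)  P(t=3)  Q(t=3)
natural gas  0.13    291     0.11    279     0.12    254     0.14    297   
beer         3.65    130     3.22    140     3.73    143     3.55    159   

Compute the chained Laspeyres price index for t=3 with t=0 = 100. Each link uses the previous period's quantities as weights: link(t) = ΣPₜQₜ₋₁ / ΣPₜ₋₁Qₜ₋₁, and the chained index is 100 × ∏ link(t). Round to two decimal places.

Link t=0→t=1:
ΣP(t=1)Q(t=0) = 0.11×291 + 3.22×130 = 32.01 + 418.6 = 450.61
ΣP(t=0)Q(t=0) = 0.13×291 + 3.65×130 = 37.83 + 474.5 = 512.33
link = 450.61/512.33 = 0.879531
Link t=1→t=2:
ΣP(t=2)Q(t=1) = 0.12×279 + 3.73×140 = 33.48 + 522.2 = 555.68
ΣP(t=1)Q(t=1) = 0.11×279 + 3.22×140 = 30.69 + 450.8 = 481.49
link = 555.68/481.49 = 1.154084
Link t=2→t=3:
ΣP(t=3)Q(t=2) = 0.14×254 + 3.55×143 = 35.56 + 507.65 = 543.21
ΣP(t=2)Q(t=2) = 0.12×254 + 3.73×143 = 30.48 + 533.39 = 563.87
link = 543.21/563.87 = 0.963360
Chained index = 100 × 0.879531 × 1.154084 × 0.963360 = 97.7861

97.79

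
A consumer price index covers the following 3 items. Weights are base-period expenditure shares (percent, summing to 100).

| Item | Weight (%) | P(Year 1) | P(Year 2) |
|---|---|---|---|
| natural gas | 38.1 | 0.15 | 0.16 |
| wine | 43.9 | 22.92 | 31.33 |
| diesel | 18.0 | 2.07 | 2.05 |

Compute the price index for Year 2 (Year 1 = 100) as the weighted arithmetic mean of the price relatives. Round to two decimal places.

natural gas: 38.1 × (0.16/0.15) = 38.1 × 1.066667 = 40.6400
wine: 43.9 × (31.33/22.92) = 43.9 × 1.366928 = 60.0082
diesel: 18.0 × (2.05/2.07) = 18.0 × 0.990338 = 17.8261
Index = Σ wᵢ·(p₁ᵢ/p₀ᵢ) = 40.6400 + 60.0082 + 17.8261 = 118.4742

118.47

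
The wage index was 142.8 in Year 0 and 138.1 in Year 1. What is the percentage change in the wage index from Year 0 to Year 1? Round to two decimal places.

-3.29%

Change = (138.1 − 142.8) / 142.8 × 100
       = -4.7 / 142.8 × 100 = -3.2913%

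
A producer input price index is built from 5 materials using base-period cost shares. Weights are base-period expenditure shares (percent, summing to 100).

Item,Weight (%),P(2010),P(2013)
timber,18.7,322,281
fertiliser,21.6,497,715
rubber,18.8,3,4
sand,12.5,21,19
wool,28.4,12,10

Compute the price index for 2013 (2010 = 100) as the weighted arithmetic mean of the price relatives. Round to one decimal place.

107.4

timber: 18.7 × (281/322) = 18.7 × 0.872671 = 16.3189
fertiliser: 21.6 × (715/497) = 21.6 × 1.438632 = 31.0744
rubber: 18.8 × (4/3) = 18.8 × 1.333333 = 25.0667
sand: 12.5 × (19/21) = 12.5 × 0.904762 = 11.3095
wool: 28.4 × (10/12) = 28.4 × 0.833333 = 23.6667
Index = Σ wᵢ·(p₁ᵢ/p₀ᵢ) = 16.3189 + 31.0744 + 25.0667 + 11.3095 + 23.6667 = 107.4362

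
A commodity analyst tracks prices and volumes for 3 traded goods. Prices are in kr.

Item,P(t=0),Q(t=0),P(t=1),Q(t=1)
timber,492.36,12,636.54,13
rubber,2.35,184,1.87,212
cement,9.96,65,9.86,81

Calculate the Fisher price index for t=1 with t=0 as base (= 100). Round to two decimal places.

Laspeyres component (base-period weights):
ΣP(t=1)Q(t=0) = 636.54×12 + 1.87×184 + 9.86×65 = 7638.48 + 344.08 + 640.9 = 8623.46
ΣP(t=0)Q(t=0) = 492.36×12 + 2.35×184 + 9.96×65 = 5908.32 + 432.4 + 647.4 = 6988.12
L = 8623.46 / 6988.12 × 100 = 123.4017
Paasche component (current-period weights):
ΣP(t=1)Q(t=1) = 636.54×13 + 1.87×212 + 9.86×81 = 8275.02 + 396.44 + 798.66 = 9470.12
ΣP(t=0)Q(t=1) = 492.36×13 + 2.35×212 + 9.96×81 = 6400.68 + 498.2 + 806.76 = 7705.64
P = 9470.12 / 7705.64 × 100 = 122.8986
Fisher = √(L × P) = √(123.4017 × 122.8986) = 123.1499

123.15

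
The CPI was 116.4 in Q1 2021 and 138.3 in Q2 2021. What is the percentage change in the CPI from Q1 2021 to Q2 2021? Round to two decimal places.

18.81%

Change = (138.3 − 116.4) / 116.4 × 100
       = 21.9 / 116.4 × 100 = 18.8144%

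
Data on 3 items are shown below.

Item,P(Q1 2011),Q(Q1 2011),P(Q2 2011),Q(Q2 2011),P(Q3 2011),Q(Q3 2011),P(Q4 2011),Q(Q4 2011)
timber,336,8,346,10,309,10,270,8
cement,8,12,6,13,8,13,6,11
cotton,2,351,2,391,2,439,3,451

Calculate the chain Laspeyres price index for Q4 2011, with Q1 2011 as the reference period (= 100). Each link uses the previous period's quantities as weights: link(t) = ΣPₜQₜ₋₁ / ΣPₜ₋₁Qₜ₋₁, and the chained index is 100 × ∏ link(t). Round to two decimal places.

Link Q1 2011→Q2 2011:
ΣP(Q2 2011)Q(Q1 2011) = 346×8 + 6×12 + 2×351 = 2768 + 72 + 702 = 3542
ΣP(Q1 2011)Q(Q1 2011) = 336×8 + 8×12 + 2×351 = 2688 + 96 + 702 = 3486
link = 3542/3486 = 1.016064
Link Q2 2011→Q3 2011:
ΣP(Q3 2011)Q(Q2 2011) = 309×10 + 8×13 + 2×391 = 3090 + 104 + 782 = 3976
ΣP(Q2 2011)Q(Q2 2011) = 346×10 + 6×13 + 2×391 = 3460 + 78 + 782 = 4320
link = 3976/4320 = 0.920370
Link Q3 2011→Q4 2011:
ΣP(Q4 2011)Q(Q3 2011) = 270×10 + 6×13 + 3×439 = 2700 + 78 + 1317 = 4095
ΣP(Q3 2011)Q(Q3 2011) = 309×10 + 8×13 + 2×439 = 3090 + 104 + 878 = 4072
link = 4095/4072 = 1.005648
Chained index = 100 × 1.016064 × 0.920370 × 1.005648 = 94.0438

94.04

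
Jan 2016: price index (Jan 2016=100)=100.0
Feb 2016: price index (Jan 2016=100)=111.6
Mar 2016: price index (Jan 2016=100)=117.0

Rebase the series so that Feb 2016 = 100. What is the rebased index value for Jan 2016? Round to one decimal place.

89.6

Rebased(Jan 2016) = 100.0 / 111.6 × 100 = 89.6057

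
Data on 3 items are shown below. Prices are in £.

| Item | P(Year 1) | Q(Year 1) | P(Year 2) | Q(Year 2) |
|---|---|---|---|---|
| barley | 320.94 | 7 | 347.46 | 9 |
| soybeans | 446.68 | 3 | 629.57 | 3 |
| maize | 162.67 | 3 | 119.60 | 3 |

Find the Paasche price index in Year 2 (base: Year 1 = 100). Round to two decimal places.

113.95

Paasche price index uses current-period quantities as weights.
ΣP(Year 2)·Q(Year 2) = 347.46×9 + 629.57×3 + 119.60×3 = 3127.14 + 1888.71 + 358.8 = 5374.65
ΣP(Year 1)·Q(Year 2) = 320.94×9 + 446.68×3 + 162.67×3 = 2888.46 + 1340.04 + 488.01 = 4716.51
Index = 5374.65 / 4716.51 × 100 = 113.9540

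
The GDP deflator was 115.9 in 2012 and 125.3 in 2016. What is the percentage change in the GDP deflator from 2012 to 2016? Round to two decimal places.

8.11%

Change = (125.3 − 115.9) / 115.9 × 100
       = 9.4 / 115.9 × 100 = 8.1104%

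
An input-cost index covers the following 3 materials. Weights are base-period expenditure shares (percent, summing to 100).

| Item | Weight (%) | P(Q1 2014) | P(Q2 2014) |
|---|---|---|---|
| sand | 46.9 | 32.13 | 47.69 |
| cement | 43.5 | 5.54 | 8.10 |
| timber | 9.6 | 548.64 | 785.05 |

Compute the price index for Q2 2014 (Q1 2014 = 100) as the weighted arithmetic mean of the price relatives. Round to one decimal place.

sand: 46.9 × (47.69/32.13) = 46.9 × 1.484283 = 69.6129
cement: 43.5 × (8.10/5.54) = 43.5 × 1.462094 = 63.6011
timber: 9.6 × (785.05/548.64) = 9.6 × 1.430902 = 13.7367
Index = Σ wᵢ·(p₁ᵢ/p₀ᵢ) = 69.6129 + 63.6011 + 13.7367 = 146.9506

147.0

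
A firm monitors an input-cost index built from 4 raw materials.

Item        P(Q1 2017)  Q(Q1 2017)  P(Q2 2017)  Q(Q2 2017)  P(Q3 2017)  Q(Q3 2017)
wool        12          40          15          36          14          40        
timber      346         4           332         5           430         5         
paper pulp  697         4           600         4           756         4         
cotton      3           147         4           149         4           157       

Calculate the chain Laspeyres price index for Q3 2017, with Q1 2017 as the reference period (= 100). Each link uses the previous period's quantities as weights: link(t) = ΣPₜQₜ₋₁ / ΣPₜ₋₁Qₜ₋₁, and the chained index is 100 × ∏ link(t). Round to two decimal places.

Link Q1 2017→Q2 2017:
ΣP(Q2 2017)Q(Q1 2017) = 15×40 + 332×4 + 600×4 + 4×147 = 600 + 1328 + 2400 + 588 = 4916
ΣP(Q1 2017)Q(Q1 2017) = 12×40 + 346×4 + 697×4 + 3×147 = 480 + 1384 + 2788 + 441 = 5093
link = 4916/5093 = 0.965246
Link Q2 2017→Q3 2017:
ΣP(Q3 2017)Q(Q2 2017) = 14×36 + 430×5 + 756×4 + 4×149 = 504 + 2150 + 3024 + 596 = 6274
ΣP(Q2 2017)Q(Q2 2017) = 15×36 + 332×5 + 600×4 + 4×149 = 540 + 1660 + 2400 + 596 = 5196
link = 6274/5196 = 1.207467
Chained index = 100 × 0.965246 × 1.207467 = 116.5503

116.55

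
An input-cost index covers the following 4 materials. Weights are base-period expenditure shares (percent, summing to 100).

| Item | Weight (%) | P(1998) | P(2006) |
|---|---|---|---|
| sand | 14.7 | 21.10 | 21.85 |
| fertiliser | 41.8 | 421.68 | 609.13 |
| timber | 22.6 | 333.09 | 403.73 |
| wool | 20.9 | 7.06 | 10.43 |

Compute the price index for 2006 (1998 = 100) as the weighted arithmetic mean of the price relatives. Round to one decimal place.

133.9

sand: 14.7 × (21.85/21.10) = 14.7 × 1.035545 = 15.2225
fertiliser: 41.8 × (609.13/421.68) = 41.8 × 1.444531 = 60.3814
timber: 22.6 × (403.73/333.09) = 22.6 × 1.212075 = 27.3929
wool: 20.9 × (10.43/7.06) = 20.9 × 1.477337 = 30.8763
Index = Σ wᵢ·(p₁ᵢ/p₀ᵢ) = 15.2225 + 60.3814 + 27.3929 + 30.8763 = 133.8732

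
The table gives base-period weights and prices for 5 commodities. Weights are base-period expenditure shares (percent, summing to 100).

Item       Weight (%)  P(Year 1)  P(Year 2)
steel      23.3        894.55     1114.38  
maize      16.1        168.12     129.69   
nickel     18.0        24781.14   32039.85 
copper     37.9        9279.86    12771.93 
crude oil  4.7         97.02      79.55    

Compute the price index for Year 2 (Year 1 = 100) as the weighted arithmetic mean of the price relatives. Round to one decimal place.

120.7

steel: 23.3 × (1114.38/894.55) = 23.3 × 1.245744 = 29.0258
maize: 16.1 × (129.69/168.12) = 16.1 × 0.771413 = 12.4198
nickel: 18.0 × (32039.85/24781.14) = 18.0 × 1.292913 = 23.2724
copper: 37.9 × (12771.93/9279.86) = 37.9 × 1.376306 = 52.1620
crude oil: 4.7 × (79.55/97.02) = 4.7 × 0.819934 = 3.8537
Index = Σ wᵢ·(p₁ᵢ/p₀ᵢ) = 29.0258 + 12.4198 + 23.2724 + 52.1620 + 3.8537 = 120.7337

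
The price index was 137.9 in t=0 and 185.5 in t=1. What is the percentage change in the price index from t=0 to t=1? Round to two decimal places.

Change = (185.5 − 137.9) / 137.9 × 100
       = 47.6 / 137.9 × 100 = 34.5178%

34.52%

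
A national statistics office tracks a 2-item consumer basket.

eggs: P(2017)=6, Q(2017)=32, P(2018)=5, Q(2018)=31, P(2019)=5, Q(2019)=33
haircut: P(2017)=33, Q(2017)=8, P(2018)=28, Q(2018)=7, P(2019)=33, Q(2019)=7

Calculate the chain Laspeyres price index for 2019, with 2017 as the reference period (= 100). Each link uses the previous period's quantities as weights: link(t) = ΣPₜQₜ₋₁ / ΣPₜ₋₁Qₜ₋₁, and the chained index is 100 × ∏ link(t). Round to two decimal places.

92.61

Link 2017→2018:
ΣP(2018)Q(2017) = 5×32 + 28×8 = 160 + 224 = 384
ΣP(2017)Q(2017) = 6×32 + 33×8 = 192 + 264 = 456
link = 384/456 = 0.842105
Link 2018→2019:
ΣP(2019)Q(2018) = 5×31 + 33×7 = 155 + 231 = 386
ΣP(2018)Q(2018) = 5×31 + 28×7 = 155 + 196 = 351
link = 386/351 = 1.099715
Chained index = 100 × 0.842105 × 1.099715 = 92.6076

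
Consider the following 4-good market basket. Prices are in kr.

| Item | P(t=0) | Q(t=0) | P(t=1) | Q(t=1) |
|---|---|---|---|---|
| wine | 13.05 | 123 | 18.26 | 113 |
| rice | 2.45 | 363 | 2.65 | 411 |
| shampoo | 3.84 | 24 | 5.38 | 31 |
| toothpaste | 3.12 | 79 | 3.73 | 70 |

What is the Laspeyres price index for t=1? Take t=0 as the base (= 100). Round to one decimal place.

128.2

Laspeyres price index uses base-period quantities as weights.
ΣP(t=1)·Q(t=0) = 18.26×123 + 2.65×363 + 5.38×24 + 3.73×79 = 2245.98 + 961.95 + 129.12 + 294.67 = 3631.72
ΣP(t=0)·Q(t=0) = 13.05×123 + 2.45×363 + 3.84×24 + 3.12×79 = 1605.15 + 889.35 + 92.16 + 246.48 = 2833.14
Index = 3631.72 / 2833.14 × 100 = 128.1871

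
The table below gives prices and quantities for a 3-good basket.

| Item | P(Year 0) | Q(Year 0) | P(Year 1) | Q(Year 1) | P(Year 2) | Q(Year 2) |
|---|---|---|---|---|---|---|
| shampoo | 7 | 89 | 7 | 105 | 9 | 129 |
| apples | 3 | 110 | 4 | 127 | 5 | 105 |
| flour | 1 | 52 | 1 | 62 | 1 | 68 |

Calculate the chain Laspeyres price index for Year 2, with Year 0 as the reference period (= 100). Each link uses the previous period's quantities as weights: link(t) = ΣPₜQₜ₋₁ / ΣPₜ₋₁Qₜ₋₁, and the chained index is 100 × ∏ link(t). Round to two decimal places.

139.60

Link Year 0→Year 1:
ΣP(Year 1)Q(Year 0) = 7×89 + 4×110 + 1×52 = 623 + 440 + 52 = 1115
ΣP(Year 0)Q(Year 0) = 7×89 + 3×110 + 1×52 = 623 + 330 + 52 = 1005
link = 1115/1005 = 1.109453
Link Year 1→Year 2:
ΣP(Year 2)Q(Year 1) = 9×105 + 5×127 + 1×62 = 945 + 635 + 62 = 1642
ΣP(Year 1)Q(Year 1) = 7×105 + 4×127 + 1×62 = 735 + 508 + 62 = 1305
link = 1642/1305 = 1.258238
Chained index = 100 × 1.109453 × 1.258238 = 139.5955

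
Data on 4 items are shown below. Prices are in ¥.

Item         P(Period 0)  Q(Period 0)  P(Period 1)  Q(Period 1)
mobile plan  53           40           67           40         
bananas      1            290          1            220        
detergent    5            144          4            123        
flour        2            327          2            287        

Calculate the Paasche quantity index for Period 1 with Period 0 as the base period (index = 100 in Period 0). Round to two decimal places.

Paasche quantity index uses current-period prices as weights.
ΣP(Period 1)·Q(Period 1) = 67×40 + 1×220 + 4×123 + 2×287 = 2680 + 220 + 492 + 574 = 3966
ΣP(Period 1)·Q(Period 0) = 67×40 + 1×290 + 4×144 + 2×327 = 2680 + 290 + 576 + 654 = 4200
Index = 3966 / 4200 × 100 = 94.4286

94.43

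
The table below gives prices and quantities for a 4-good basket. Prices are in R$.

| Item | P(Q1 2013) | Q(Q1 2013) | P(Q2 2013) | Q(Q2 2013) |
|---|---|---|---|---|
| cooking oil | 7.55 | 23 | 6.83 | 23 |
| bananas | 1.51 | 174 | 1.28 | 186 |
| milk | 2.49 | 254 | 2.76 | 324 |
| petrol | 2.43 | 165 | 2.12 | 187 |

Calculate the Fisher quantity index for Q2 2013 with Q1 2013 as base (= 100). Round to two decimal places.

Laspeyres component (base-period weights):
ΣP(Q1 2013)Q(Q2 2013) = 7.55×23 + 1.51×186 + 2.49×324 + 2.43×187 = 173.65 + 280.86 + 806.76 + 454.41 = 1715.68
ΣP(Q1 2013)Q(Q1 2013) = 7.55×23 + 1.51×174 + 2.49×254 + 2.43×165 = 173.65 + 262.74 + 632.46 + 400.95 = 1469.8
L = 1715.68 / 1469.8 × 100 = 116.7288
Paasche component (current-period weights):
ΣP(Q2 2013)Q(Q2 2013) = 6.83×23 + 1.28×186 + 2.76×324 + 2.12×187 = 157.09 + 238.08 + 894.24 + 396.44 = 1685.85
ΣP(Q2 2013)Q(Q1 2013) = 6.83×23 + 1.28×174 + 2.76×254 + 2.12×165 = 157.09 + 222.72 + 701.04 + 349.8 = 1430.65
P = 1685.85 / 1430.65 × 100 = 117.8380
Fisher = √(L × P) = √(116.7288 × 117.8380) = 117.2821

117.28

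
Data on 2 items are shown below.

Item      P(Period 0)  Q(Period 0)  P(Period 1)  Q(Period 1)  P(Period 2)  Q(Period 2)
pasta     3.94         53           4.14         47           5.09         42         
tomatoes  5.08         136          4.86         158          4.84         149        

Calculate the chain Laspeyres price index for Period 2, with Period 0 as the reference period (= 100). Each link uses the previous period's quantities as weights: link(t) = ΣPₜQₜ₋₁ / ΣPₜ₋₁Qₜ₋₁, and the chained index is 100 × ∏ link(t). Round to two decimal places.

Link Period 0→Period 1:
ΣP(Period 1)Q(Period 0) = 4.14×53 + 4.86×136 = 219.42 + 660.96 = 880.38
ΣP(Period 0)Q(Period 0) = 3.94×53 + 5.08×136 = 208.82 + 690.88 = 899.7
link = 880.38/899.7 = 0.978526
Link Period 1→Period 2:
ΣP(Period 2)Q(Period 1) = 5.09×47 + 4.84×158 = 239.23 + 764.72 = 1003.95
ΣP(Period 1)Q(Period 1) = 4.14×47 + 4.86×158 = 194.58 + 767.88 = 962.46
link = 1003.95/962.46 = 1.043108
Chained index = 100 × 0.978526 × 1.043108 = 102.0709

102.07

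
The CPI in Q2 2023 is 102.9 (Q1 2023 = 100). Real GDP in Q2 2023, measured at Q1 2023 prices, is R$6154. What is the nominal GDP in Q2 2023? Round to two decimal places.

Nominal = Real × (Index/100) = 6154 × (102.9/100)
        = 6154 × 1.029 = 6332.4660

6332.47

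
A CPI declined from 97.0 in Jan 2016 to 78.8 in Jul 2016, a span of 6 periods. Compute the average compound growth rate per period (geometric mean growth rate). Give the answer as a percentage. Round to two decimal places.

-3.40%

Growth factor = (78.8/97.0)^(1/6) = (0.812371)^(1/6) = 0.965960
Growth rate = 0.965960 − 1 = -0.034040 = -3.4040%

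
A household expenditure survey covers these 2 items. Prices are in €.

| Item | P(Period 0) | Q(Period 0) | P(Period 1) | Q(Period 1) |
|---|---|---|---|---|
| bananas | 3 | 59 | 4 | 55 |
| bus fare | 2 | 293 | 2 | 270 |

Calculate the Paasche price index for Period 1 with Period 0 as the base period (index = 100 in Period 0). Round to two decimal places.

107.80

Paasche price index uses current-period quantities as weights.
ΣP(Period 1)·Q(Period 1) = 4×55 + 2×270 = 220 + 540 = 760
ΣP(Period 0)·Q(Period 1) = 3×55 + 2×270 = 165 + 540 = 705
Index = 760 / 705 × 100 = 107.8014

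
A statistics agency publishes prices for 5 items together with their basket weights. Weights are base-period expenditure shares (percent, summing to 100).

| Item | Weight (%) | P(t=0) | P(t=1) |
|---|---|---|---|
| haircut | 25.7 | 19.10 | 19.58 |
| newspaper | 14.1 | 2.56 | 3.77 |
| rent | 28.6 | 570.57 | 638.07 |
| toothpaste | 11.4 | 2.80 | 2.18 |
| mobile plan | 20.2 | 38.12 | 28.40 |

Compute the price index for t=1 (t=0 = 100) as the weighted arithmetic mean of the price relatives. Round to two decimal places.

103.02

haircut: 25.7 × (19.58/19.10) = 25.7 × 1.025131 = 26.3459
newspaper: 14.1 × (3.77/2.56) = 14.1 × 1.472656 = 20.7645
rent: 28.6 × (638.07/570.57) = 28.6 × 1.118303 = 31.9835
toothpaste: 11.4 × (2.18/2.80) = 11.4 × 0.778571 = 8.8757
mobile plan: 20.2 × (28.40/38.12) = 20.2 × 0.745016 = 15.0493
Index = Σ wᵢ·(p₁ᵢ/p₀ᵢ) = 26.3459 + 20.7645 + 31.9835 + 8.8757 + 15.0493 = 103.0188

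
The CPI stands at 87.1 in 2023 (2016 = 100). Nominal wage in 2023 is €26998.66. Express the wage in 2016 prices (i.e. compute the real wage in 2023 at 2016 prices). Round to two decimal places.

Real = Nominal ÷ (Index/100) = 26998.66 ÷ (87.1/100)
     = 26998.66 ÷ 0.871 = 30997.3134

30997.31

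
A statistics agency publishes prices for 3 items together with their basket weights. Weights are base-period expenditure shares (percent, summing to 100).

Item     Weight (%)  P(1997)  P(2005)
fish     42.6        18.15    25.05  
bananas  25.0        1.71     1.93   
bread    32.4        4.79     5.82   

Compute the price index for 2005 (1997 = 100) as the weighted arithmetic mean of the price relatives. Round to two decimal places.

126.38

fish: 42.6 × (25.05/18.15) = 42.6 × 1.380165 = 58.7950
bananas: 25.0 × (1.93/1.71) = 25.0 × 1.128655 = 28.2164
bread: 32.4 × (5.82/4.79) = 32.4 × 1.215031 = 39.3670
Index = Σ wᵢ·(p₁ᵢ/p₀ᵢ) = 58.7950 + 28.2164 + 39.3670 = 126.3784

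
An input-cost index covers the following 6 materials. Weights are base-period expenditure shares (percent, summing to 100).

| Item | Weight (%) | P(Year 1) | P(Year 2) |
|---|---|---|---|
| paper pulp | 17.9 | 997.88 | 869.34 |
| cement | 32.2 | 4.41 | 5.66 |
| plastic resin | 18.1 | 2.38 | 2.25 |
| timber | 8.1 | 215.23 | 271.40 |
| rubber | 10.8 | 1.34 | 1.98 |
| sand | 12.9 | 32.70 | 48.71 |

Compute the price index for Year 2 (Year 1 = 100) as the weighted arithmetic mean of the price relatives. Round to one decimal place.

paper pulp: 17.9 × (869.34/997.88) = 17.9 × 0.871187 = 15.5942
cement: 32.2 × (5.66/4.41) = 32.2 × 1.283447 = 41.3270
plastic resin: 18.1 × (2.25/2.38) = 18.1 × 0.945378 = 17.1113
timber: 8.1 × (271.40/215.23) = 8.1 × 1.260977 = 10.2139
rubber: 10.8 × (1.98/1.34) = 10.8 × 1.477612 = 15.9582
sand: 12.9 × (48.71/32.70) = 12.9 × 1.489602 = 19.2159
Index = Σ wᵢ·(p₁ᵢ/p₀ᵢ) = 15.5942 + 41.3270 + 17.1113 + 10.2139 + 15.9582 + 19.2159 = 119.4206

119.4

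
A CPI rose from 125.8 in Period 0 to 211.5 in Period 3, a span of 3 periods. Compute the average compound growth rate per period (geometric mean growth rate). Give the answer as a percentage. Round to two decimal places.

18.91%

Growth factor = (211.5/125.8)^(1/3) = (1.681240)^(1/3) = 1.189077
Growth rate = 1.189077 − 1 = 0.189077 = 18.9077%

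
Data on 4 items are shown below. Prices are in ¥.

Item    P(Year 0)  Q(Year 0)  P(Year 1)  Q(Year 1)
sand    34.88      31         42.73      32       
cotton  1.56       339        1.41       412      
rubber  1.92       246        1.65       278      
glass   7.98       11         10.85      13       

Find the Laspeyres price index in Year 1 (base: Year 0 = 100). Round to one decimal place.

Laspeyres price index uses base-period quantities as weights.
ΣP(Year 1)·Q(Year 0) = 42.73×31 + 1.41×339 + 1.65×246 + 10.85×11 = 1324.63 + 477.99 + 405.9 + 119.35 = 2327.87
ΣP(Year 0)·Q(Year 0) = 34.88×31 + 1.56×339 + 1.92×246 + 7.98×11 = 1081.28 + 528.84 + 472.32 + 87.78 = 2170.22
Index = 2327.87 / 2170.22 × 100 = 107.2642

107.3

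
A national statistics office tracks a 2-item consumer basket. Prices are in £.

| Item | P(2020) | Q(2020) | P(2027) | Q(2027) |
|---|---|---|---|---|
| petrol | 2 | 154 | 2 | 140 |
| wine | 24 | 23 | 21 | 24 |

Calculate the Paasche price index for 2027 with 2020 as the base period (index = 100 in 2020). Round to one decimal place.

91.6

Paasche price index uses current-period quantities as weights.
ΣP(2027)·Q(2027) = 2×140 + 21×24 = 280 + 504 = 784
ΣP(2020)·Q(2027) = 2×140 + 24×24 = 280 + 576 = 856
Index = 784 / 856 × 100 = 91.5888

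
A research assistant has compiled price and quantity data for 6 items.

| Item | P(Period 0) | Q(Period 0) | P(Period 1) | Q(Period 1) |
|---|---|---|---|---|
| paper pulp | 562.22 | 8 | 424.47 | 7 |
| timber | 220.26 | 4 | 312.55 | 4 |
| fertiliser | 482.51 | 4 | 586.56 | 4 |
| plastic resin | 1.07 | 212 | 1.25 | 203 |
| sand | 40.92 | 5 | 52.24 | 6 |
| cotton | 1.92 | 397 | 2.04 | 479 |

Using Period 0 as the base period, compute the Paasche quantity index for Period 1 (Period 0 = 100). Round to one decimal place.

Paasche quantity index uses current-period prices as weights.
ΣP(Period 1)·Q(Period 1) = 424.47×7 + 312.55×4 + 586.56×4 + 1.25×203 + 52.24×6 + 2.04×479 = 2971.29 + 1250.2 + 2346.24 + 253.75 + 313.44 + 977.16 = 8112.08
ΣP(Period 1)·Q(Period 0) = 424.47×8 + 312.55×4 + 586.56×4 + 1.25×212 + 52.24×5 + 2.04×397 = 3395.76 + 1250.2 + 2346.24 + 265 + 261.2 + 809.88 = 8328.28
Index = 8112.08 / 8328.28 × 100 = 97.4040

97.4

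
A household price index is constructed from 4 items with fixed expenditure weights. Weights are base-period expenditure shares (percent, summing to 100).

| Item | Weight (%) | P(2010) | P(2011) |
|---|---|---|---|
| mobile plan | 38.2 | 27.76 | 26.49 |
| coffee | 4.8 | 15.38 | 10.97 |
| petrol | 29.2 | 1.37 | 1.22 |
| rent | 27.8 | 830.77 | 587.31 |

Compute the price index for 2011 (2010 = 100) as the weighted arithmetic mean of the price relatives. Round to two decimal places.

85.53

mobile plan: 38.2 × (26.49/27.76) = 38.2 × 0.954251 = 36.4524
coffee: 4.8 × (10.97/15.38) = 4.8 × 0.713264 = 3.4237
petrol: 29.2 × (1.22/1.37) = 29.2 × 0.890511 = 26.0029
rent: 27.8 × (587.31/830.77) = 27.8 × 0.706947 = 19.6531
Index = Σ wᵢ·(p₁ᵢ/p₀ᵢ) = 36.4524 + 3.4237 + 26.0029 + 19.6531 = 85.5321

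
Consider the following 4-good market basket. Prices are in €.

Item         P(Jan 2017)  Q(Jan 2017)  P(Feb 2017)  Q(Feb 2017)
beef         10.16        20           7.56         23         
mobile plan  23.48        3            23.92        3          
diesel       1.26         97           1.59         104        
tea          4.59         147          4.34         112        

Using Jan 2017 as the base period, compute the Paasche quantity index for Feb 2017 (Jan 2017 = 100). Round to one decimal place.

Paasche quantity index uses current-period prices as weights.
ΣP(Feb 2017)·Q(Feb 2017) = 7.56×23 + 23.92×3 + 1.59×104 + 4.34×112 = 173.88 + 71.76 + 165.36 + 486.08 = 897.08
ΣP(Feb 2017)·Q(Jan 2017) = 7.56×20 + 23.92×3 + 1.59×97 + 4.34×147 = 151.2 + 71.76 + 154.23 + 637.98 = 1015.17
Index = 897.08 / 1015.17 × 100 = 88.3675

88.4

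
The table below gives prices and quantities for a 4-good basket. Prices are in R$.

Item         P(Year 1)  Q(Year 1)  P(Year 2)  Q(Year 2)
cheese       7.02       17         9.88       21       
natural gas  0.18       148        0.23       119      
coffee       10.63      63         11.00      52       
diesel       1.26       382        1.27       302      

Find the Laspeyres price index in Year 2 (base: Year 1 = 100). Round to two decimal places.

106.41

Laspeyres price index uses base-period quantities as weights.
ΣP(Year 2)·Q(Year 1) = 9.88×17 + 0.23×148 + 11.00×63 + 1.27×382 = 167.96 + 34.04 + 693 + 485.14 = 1380.14
ΣP(Year 1)·Q(Year 1) = 7.02×17 + 0.18×148 + 10.63×63 + 1.26×382 = 119.34 + 26.64 + 669.69 + 481.32 = 1296.99
Index = 1380.14 / 1296.99 × 100 = 106.4110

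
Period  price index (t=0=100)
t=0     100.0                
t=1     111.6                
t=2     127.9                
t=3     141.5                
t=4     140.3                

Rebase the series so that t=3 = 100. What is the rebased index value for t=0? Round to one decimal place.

Rebased(t=0) = 100.0 / 141.5 × 100 = 70.6714

70.7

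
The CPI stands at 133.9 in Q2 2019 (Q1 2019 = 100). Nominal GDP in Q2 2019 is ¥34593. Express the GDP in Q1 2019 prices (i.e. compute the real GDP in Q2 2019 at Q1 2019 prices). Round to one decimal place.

Real = Nominal ÷ (Index/100) = 34593 ÷ (133.9/100)
     = 34593 ÷ 1.339 = 25834.9515

25835.0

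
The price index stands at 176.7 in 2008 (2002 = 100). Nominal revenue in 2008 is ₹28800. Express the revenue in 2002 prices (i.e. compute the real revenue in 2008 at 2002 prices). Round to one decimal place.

Real = Nominal ÷ (Index/100) = 28800 ÷ (176.7/100)
     = 28800 ÷ 1.767 = 16298.8115

16298.8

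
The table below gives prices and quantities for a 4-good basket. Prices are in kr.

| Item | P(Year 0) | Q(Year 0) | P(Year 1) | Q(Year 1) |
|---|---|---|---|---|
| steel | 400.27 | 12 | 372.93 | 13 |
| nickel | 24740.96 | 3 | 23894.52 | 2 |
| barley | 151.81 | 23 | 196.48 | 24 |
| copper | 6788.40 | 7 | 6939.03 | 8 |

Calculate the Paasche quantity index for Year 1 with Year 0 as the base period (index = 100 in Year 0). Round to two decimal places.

87.32

Paasche quantity index uses current-period prices as weights.
ΣP(Year 1)·Q(Year 1) = 372.93×13 + 23894.52×2 + 196.48×24 + 6939.03×8 = 4848.09 + 47789.04 + 4715.52 + 55512.24 = 112864.89
ΣP(Year 1)·Q(Year 0) = 372.93×12 + 23894.52×3 + 196.48×23 + 6939.03×7 = 4475.16 + 71683.56 + 4519.04 + 48573.21 = 129250.97
Index = 112864.89 / 129250.97 × 100 = 87.3223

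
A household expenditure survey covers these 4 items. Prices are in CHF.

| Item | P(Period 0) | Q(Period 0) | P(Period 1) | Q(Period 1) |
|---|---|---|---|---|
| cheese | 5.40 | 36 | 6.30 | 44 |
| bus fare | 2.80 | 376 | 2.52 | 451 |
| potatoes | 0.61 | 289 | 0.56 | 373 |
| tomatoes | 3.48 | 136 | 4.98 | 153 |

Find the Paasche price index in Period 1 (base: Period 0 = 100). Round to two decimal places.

Paasche price index uses current-period quantities as weights.
ΣP(Period 1)·Q(Period 1) = 6.30×44 + 2.52×451 + 0.56×373 + 4.98×153 = 277.2 + 1136.52 + 208.88 + 761.94 = 2384.54
ΣP(Period 0)·Q(Period 1) = 5.40×44 + 2.80×451 + 0.61×373 + 3.48×153 = 237.6 + 1262.8 + 227.53 + 532.44 = 2260.37
Index = 2384.54 / 2260.37 × 100 = 105.4933

105.49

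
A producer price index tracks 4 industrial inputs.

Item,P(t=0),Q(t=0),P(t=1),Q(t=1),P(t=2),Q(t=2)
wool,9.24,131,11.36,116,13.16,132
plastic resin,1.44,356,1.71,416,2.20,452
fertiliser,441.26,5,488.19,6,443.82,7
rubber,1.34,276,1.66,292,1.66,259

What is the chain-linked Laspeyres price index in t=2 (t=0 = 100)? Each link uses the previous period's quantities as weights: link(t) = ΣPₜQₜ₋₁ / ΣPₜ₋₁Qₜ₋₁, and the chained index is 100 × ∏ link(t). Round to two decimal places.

Link t=0→t=1:
ΣP(t=1)Q(t=0) = 11.36×131 + 1.71×356 + 488.19×5 + 1.66×276 = 1488.16 + 608.76 + 2440.95 + 458.16 = 4996.03
ΣP(t=0)Q(t=0) = 9.24×131 + 1.44×356 + 441.26×5 + 1.34×276 = 1210.44 + 512.64 + 2206.3 + 369.84 = 4299.22
link = 4996.03/4299.22 = 1.162078
Link t=1→t=2:
ΣP(t=2)Q(t=1) = 13.16×116 + 2.20×416 + 443.82×6 + 1.66×292 = 1526.56 + 915.2 + 2662.92 + 484.72 = 5589.4
ΣP(t=1)Q(t=1) = 11.36×116 + 1.71×416 + 488.19×6 + 1.66×292 = 1317.76 + 711.36 + 2929.14 + 484.72 = 5442.98
link = 5589.4/5442.98 = 1.026901
Chained index = 100 × 1.162078 × 1.026901 = 119.3339

119.33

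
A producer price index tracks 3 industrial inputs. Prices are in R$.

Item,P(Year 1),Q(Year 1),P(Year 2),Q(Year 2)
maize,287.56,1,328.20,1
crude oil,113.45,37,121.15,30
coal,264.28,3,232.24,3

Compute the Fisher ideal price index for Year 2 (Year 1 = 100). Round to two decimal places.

Laspeyres component (base-period weights):
ΣP(Year 2)Q(Year 1) = 328.20×1 + 121.15×37 + 232.24×3 = 328.2 + 4482.55 + 696.72 = 5507.47
ΣP(Year 1)Q(Year 1) = 287.56×1 + 113.45×37 + 264.28×3 = 287.56 + 4197.65 + 792.84 = 5278.05
L = 5507.47 / 5278.05 × 100 = 104.3467
Paasche component (current-period weights):
ΣP(Year 2)Q(Year 2) = 328.20×1 + 121.15×30 + 232.24×3 = 328.2 + 3634.5 + 696.72 = 4659.42
ΣP(Year 1)Q(Year 2) = 287.56×1 + 113.45×30 + 264.28×3 = 287.56 + 3403.5 + 792.84 = 4483.9
P = 4659.42 / 4483.9 × 100 = 103.9144
Fisher = √(L × P) = √(104.3467 × 103.9144) = 104.1303

104.13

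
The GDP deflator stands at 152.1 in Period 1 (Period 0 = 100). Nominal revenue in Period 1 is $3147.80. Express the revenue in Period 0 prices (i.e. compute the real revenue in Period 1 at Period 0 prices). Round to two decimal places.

2069.56

Real = Nominal ÷ (Index/100) = 3147.80 ÷ (152.1/100)
     = 3147.80 ÷ 1.521 = 2069.5595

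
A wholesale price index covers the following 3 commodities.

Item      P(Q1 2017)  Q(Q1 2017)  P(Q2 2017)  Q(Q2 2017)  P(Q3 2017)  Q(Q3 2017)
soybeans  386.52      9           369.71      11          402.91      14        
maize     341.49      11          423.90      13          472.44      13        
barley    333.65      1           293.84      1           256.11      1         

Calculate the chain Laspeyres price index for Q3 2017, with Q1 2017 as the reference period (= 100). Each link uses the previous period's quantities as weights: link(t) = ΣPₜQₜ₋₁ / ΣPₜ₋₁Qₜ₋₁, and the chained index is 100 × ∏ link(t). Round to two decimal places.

Link Q1 2017→Q2 2017:
ΣP(Q2 2017)Q(Q1 2017) = 369.71×9 + 423.90×11 + 293.84×1 = 3327.39 + 4662.9 + 293.84 = 8284.13
ΣP(Q1 2017)Q(Q1 2017) = 386.52×9 + 341.49×11 + 333.65×1 = 3478.68 + 3756.39 + 333.65 = 7568.72
link = 8284.13/7568.72 = 1.094522
Link Q2 2017→Q3 2017:
ΣP(Q3 2017)Q(Q2 2017) = 402.91×11 + 472.44×13 + 256.11×1 = 4432.01 + 6141.72 + 256.11 = 10829.84
ΣP(Q2 2017)Q(Q2 2017) = 369.71×11 + 423.90×13 + 293.84×1 = 4066.81 + 5510.7 + 293.84 = 9871.35
link = 10829.84/9871.35 = 1.097098
Chained index = 100 × 1.094522 × 1.097098 = 120.0798

120.08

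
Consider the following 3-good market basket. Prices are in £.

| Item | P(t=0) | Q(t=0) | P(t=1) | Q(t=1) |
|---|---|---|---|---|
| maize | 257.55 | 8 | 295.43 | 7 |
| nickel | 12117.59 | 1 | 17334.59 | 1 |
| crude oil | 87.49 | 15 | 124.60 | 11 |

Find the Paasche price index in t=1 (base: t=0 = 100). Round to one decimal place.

Paasche price index uses current-period quantities as weights.
ΣP(t=1)·Q(t=1) = 295.43×7 + 17334.59×1 + 124.60×11 = 2068.01 + 17334.59 + 1370.6 = 20773.2
ΣP(t=0)·Q(t=1) = 257.55×7 + 12117.59×1 + 87.49×11 = 1802.85 + 12117.59 + 962.39 = 14882.83
Index = 20773.2 / 14882.83 × 100 = 139.5783

139.6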